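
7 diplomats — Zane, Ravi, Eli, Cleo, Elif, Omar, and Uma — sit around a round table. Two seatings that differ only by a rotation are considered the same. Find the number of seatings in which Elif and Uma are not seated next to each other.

Without the restriction there are (6)! = 720 seatings.
Those with Elif next to Uma: fuse the pair into one unit and seat 6 units around a circle — 2·(5)! = 240.
Subtracting, 720 − 240 = 480.

480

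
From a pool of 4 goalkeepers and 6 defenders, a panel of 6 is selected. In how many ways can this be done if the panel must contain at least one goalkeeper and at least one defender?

Unrestricted: C(10,6) = 210 ways to pick any 6 of the 10.
Selections missing a whole group: no goalkeepers → C(6,6) = 1; no defenders → C(4,6) = 0.
Both groups omitted at once is impossible, so 210 − 1 = 209.

209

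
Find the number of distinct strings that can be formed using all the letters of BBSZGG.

BBSZGG has 6 letters with B appearing twice and G appearing twice.
The number of distinct arrangements is 6!/(2!·2!) = 720/4 = 180.

180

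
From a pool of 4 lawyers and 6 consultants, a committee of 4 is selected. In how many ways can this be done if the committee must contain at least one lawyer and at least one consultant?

194

Unrestricted: C(10,4) = 210 ways to pick any 4 of the 10.
Subtract selections that omit an entire group: no lawyers → C(6,4) = 15; no consultants → C(4,4) = 1.
Both groups omitted at once is impossible, so 210 − 16 = 194.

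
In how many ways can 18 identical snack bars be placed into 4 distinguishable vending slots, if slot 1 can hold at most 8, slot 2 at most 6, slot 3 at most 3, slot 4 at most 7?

74

Ignoring the caps, the number of non-negative solutions to x_1+…+x_4 = 18 is C(21,3) = 1330.
Subtract solutions that violate a single cap (substitute x_i' = x_i − (cap_i+1)): x_1 ≥ 9 gives C(12,3) = 220; x_2 ≥ 7 gives C(14,3) = 364; x_3 ≥ 4 gives C(17,3) = 680; x_4 ≥ 8 gives C(13,3) = 286. Together 1550.
Add back pairs where two caps are both exceeded: 10 + 56 + 4 + 120 + 20 + 84 = 294.
By inclusion–exclusion the count is 1330 − 1550 + 294 = 74.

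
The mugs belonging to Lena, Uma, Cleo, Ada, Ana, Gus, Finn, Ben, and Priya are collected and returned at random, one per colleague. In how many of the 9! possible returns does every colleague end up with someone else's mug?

Count assignments avoiding every fixed point. For any j of the 9 colleagues fixed to their own mug, the other 9−j can be arranged in (9−j)! ways.
By inclusion–exclusion this is Σ_{j=0}^{9} (−1)^j C(9,j)·(9−j)!.
Computing: 362880 − 362880 + 181440 − 60480 + 15120 − 3024 + 504 − 72 + 9 − 1 = 133496.

133496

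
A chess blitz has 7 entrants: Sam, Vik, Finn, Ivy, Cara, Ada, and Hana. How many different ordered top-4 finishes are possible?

There are 7 choices for 1st place, 6 for 2nd, and so on down to 4 for position 4.
That gives 7 × 6 × 5 × 4 = 840.

840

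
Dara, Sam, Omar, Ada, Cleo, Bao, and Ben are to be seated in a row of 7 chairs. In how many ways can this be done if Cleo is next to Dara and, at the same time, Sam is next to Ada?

480

Treat {Cleo,Dara} as one block (2 orders) and {Sam,Ada} as another (2 orders).
That leaves 5 units to arrange: 2 × 2 × 5! = 4 × 120 = 480.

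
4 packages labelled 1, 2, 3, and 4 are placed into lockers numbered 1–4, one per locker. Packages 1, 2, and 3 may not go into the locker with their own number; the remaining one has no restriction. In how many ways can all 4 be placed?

11

Let Aᵢ (for i ∈ {1, 2, 3}) be the placements that put package i in its forbidden locker. Any j of these fix j positions, leaving (4−j)! ways to fill the rest, and there are C(3,j) ways to pick which j.
By inclusion–exclusion, the number of valid placements is Σ_{j=0}^{3} (−1)^j C(3,j)·(4−j)!.
Computing: 24 − 18 + 6 − 1 = 11.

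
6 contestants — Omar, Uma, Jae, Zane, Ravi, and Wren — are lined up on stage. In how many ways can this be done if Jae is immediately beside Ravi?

240

Place the 4 others and the Jae-Ravi pair as 5 objects in a line; the pair has 2 internal arrangements.
So the count is 2·(5)! = 240.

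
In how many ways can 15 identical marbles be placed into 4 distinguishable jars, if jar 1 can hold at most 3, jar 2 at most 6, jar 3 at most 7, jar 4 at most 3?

Ignoring the caps, the number of non-negative solutions to x_1+…+x_4 = 15 is C(18,3) = 816.
Subtract solutions that violate a single cap (substitute x_i' = x_i − (cap_i+1)): x_1 ≥ 4 gives C(14,3) = 364; x_2 ≥ 7 gives C(11,3) = 165; x_3 ≥ 8 gives C(10,3) = 120; x_4 ≥ 4 gives C(14,3) = 364. Together 1013.
Add back pairs where two caps are both exceeded: 35 + 20 + 120 + 1 + 35 + 20 = 231.
Subtract triples: 0 + 1 + 0 + 0 = 1.
By inclusion–exclusion the count is 816 − 1013 + 231 − 1 = 33.

33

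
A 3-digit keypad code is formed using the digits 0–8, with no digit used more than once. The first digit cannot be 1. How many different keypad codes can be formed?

The first digit has 9−1 = 8 choices (anything except 1).
The remaining 2 digits are filled from the other 8 symbols without repetition: 8 × 7 = 56.
Total: 8 × 56 = 448.

448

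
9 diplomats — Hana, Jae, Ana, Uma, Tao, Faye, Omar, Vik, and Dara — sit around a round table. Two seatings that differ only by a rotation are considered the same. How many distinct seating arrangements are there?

40320

Seat Hana anywhere (absorbing the rotational symmetry), then permute the other 8: (8)! = 40320.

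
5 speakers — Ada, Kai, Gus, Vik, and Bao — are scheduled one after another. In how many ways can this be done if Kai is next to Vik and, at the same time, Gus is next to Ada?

24

Treat {Kai,Vik} as one block (2 orders) and {Gus,Ada} as another (2 orders).
That leaves 3 units to arrange: 2 × 2 × 3! = 4 × 6 = 24.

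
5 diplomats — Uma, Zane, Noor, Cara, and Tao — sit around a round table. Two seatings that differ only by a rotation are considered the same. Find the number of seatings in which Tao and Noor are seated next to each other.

Glue Tao and Noor into a block (2 internal orders). Seating 4 units around a circle gives (3)! arrangements.
So 2 × (3)! = 2 × 6 = 12.

12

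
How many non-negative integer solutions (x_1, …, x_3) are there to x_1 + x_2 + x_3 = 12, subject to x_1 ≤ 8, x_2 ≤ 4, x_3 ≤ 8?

By stars and bars, unrestricted non-negative solutions to x_1+…+x_3 = 12 number C(12+2,2) = 91.
Subtract solutions that violate a single cap (substitute x_i' = x_i − (cap_i+1)): x_1 ≥ 9 gives C(5,2) = 10; x_2 ≥ 5 gives C(9,2) = 36; x_3 ≥ 9 gives C(5,2) = 10. Together 56.
No two caps can be exceeded simultaneously, so the pair terms are all 0.
By inclusion–exclusion the count is 91 − 56 + 0 = 35.

35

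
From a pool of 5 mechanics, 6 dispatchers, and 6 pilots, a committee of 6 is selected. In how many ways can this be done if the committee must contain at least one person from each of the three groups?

Unrestricted: C(17,6) = 12376 ways to pick any 6 of the 17.
Selections missing a whole group: no mechanics → C(12,6) = 924; no dispatchers → C(11,6) = 462; no pilots → C(11,6) = 462.
Add back selections omitting two groups (i.e. drawn from a single group): C(5,6) + C(6,6) + C(6,6) = 2.
By inclusion–exclusion: 12376 − 1848 + 2 = 10530.

10530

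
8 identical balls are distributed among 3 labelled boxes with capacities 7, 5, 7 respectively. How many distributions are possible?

Without the upper bounds there are C(10,2) = 45 ways to split 8 among 3 boxes.
Subtract solutions that violate a single cap (substitute x_i' = x_i − (cap_i+1)): x_1 ≥ 8 gives C(2,2) = 1; x_2 ≥ 6 gives C(4,2) = 6; x_3 ≥ 8 gives C(2,2) = 1. Together 8.
No two caps can be exceeded simultaneously, so the pair terms are all 0.
By inclusion–exclusion the count is 45 − 8 + 0 = 37.

37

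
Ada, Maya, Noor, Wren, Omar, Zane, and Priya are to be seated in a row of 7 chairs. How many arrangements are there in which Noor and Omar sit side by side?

1440

Treat {Noor, Omar} as a single unit. There are 6 units to order, and the pair itself can be ordered 2 ways.
So the count is 2·(6)! = 1440.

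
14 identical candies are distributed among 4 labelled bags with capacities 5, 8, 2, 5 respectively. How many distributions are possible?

62

Ignoring the caps, the number of non-negative solutions to x_1+…+x_4 = 14 is C(17,3) = 680.
Subtract solutions that violate a single cap (substitute x_i' = x_i − (cap_i+1)): x_1 ≥ 6 gives C(11,3) = 165; x_2 ≥ 9 gives C(8,3) = 56; x_3 ≥ 3 gives C(14,3) = 364; x_4 ≥ 6 gives C(11,3) = 165. Together 750.
Add back pairs where two caps are both exceeded: 0 + 56 + 10 + 10 + 0 + 56 = 132.
By inclusion–exclusion the count is 680 − 750 + 132 = 62.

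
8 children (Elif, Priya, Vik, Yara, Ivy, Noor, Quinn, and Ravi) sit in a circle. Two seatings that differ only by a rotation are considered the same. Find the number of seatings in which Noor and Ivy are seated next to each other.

1440

Glue Noor and Ivy into a block (2 internal orders). Seating 7 units around a circle gives (6)! arrangements.
So 2 × (6)! = 2 × 720 = 1440.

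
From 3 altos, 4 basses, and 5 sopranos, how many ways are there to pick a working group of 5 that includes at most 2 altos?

Split by how many altos are chosen (0 through 2).
Sum: C(3,0)·C(9,5) + C(3,1)·C(9,4) + C(3,2)·C(9,3) = 126 + 378 + 252 = 756.

756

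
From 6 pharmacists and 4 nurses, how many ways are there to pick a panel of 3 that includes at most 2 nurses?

Split by how many nurses are chosen (0 through 2).
Sum: C(4,0)·C(6,3) + C(4,1)·C(6,2) + C(4,2)·C(6,1) = 20 + 60 + 36 = 116.

116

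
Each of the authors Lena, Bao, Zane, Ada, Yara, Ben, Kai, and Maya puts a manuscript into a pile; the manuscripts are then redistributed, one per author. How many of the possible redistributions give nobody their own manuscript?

This is the derangement count D_8: permutations of 8 items with no fixed point.
By inclusion–exclusion this is Σ_{j=0}^{8} (−1)^j C(8,j)·(8−j)!.
Computing: 40320 − 40320 + 20160 − 6720 + 1680 − 336 + 56 − 8 + 1 = 14833.

14833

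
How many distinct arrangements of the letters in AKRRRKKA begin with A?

With the first slot taken by A, it remains to arrange the other 7 letters (KRRRKKA).
Those 7 letters have K appearing 3 times and R appearing 3 times, giving (7)!/(3!·3!) = 140.

140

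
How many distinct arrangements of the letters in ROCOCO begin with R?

With the first slot taken by R, it remains to arrange the other 5 letters (OCOCO).
Those 5 letters have C appearing twice and O appearing 3 times, giving (5)!/(3!·2!) = 10.

10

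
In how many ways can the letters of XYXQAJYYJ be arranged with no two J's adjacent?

Total arrangements of XYXQAJYYJ: 9!/(3!·2!·2!) = 15120.
If the two J's are adjacent, glue them into one block, leaving 8 items to arrange: (8)!/(3!·2!) = 3360 ways.
Hence 15120 − 3360 = 11760.

11760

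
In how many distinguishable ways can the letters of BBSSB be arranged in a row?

10

The 5 letters of BBSSB have repeats: B appearing 3 times and S appearing twice.
The number of distinct arrangements is 5!/(3!·2!) = 120/12 = 10.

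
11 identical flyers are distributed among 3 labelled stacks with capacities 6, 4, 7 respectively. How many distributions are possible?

25

Without the upper bounds there are C(13,2) = 78 ways to split 11 among 3 stacks.
Subtract solutions that violate a single cap (substitute x_i' = x_i − (cap_i+1)): x_1 ≥ 7 gives C(6,2) = 15; x_2 ≥ 5 gives C(8,2) = 28; x_3 ≥ 8 gives C(5,2) = 10. Together 53.
No two caps can be exceeded simultaneously, so the pair terms are all 0.
By inclusion–exclusion the count is 78 − 53 + 0 = 25.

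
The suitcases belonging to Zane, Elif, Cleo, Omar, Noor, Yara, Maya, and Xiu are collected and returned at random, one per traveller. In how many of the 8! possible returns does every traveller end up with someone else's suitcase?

14833

Count assignments avoiding every fixed point. For any j of the 8 travellers fixed to their own suitcase, the other 8−j can be arranged in (8−j)! ways.
By inclusion–exclusion this is Σ_{j=0}^{8} (−1)^j C(8,j)·(8−j)!.
Computing: 40320 − 40320 + 20160 − 6720 + 1680 − 336 + 56 − 8 + 1 = 14833.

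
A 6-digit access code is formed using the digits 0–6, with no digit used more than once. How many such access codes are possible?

With no repetition, fill the 6 digits in order: 7 choices, then 6, down to 2.
That product is 7 × 6 × 5 × 4 × 3 × 2 = 5040.

5040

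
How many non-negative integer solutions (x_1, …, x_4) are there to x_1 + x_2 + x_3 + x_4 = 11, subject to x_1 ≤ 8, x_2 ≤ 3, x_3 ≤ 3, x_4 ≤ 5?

Without the upper bounds there are C(14,3) = 364 ways to split 11 among 4 variables.
Subtract solutions that violate a single cap (substitute x_i' = x_i − (cap_i+1)): x_1 ≥ 9 gives C(5,3) = 10; x_2 ≥ 4 gives C(10,3) = 120; x_3 ≥ 4 gives C(10,3) = 120; x_4 ≥ 6 gives C(8,3) = 56. Together 306.
Add back pairs where two caps are both exceeded: 0 + 0 + 0 + 20 + 4 + 4 = 28.
By inclusion–exclusion the count is 364 − 306 + 28 = 86.

86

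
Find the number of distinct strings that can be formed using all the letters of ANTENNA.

420

Letter multiplicities in ANTENNA: A×2, E×1, N×3, T×1.
Dividing 7! = 5040 by 3!·2! = 12 for the repeated letters gives 420.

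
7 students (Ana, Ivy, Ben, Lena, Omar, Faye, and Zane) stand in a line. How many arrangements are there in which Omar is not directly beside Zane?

3600

Of the 7! = 5040 arrangements, those with Omar and Zane adjacent number 2 × 6! = 1440 (treat the pair as a block with 2 internal orders).
So 5040 − 1440 = 3600 arrangements keep them apart.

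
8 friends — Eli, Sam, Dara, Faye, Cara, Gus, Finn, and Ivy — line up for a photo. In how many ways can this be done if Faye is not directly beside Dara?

30240

There are 8! = 40320 arrangements in all. If Faye and Dara are adjacent, merging them into one block gives 2·(7)! = 10080 arrangements.
Complementary counting: 40320 − 10080 = 30240.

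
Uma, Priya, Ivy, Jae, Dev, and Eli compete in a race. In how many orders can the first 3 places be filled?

120

This is an ordered selection of 3 from 6: P(6,3).
That gives 6 × 5 × 4 = 120.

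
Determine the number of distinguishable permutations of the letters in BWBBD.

The 5 letters of BWBBD have repeats: B appearing 3 times.
So there are 5! / (3!) = 20 distinguishable arrangements.

20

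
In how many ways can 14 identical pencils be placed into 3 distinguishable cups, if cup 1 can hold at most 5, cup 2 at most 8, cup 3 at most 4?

Without the upper bounds there are C(16,2) = 120 ways to split 14 among 3 cups.
Subtract solutions that violate a single cap (substitute x_i' = x_i − (cap_i+1)): x_1 ≥ 6 gives C(10,2) = 45; x_2 ≥ 9 gives C(7,2) = 21; x_3 ≥ 5 gives C(11,2) = 55. Together 121.
Add back pairs where two caps are both exceeded: 0 + 10 + 1 = 11.
By inclusion–exclusion the count is 120 − 121 + 11 = 10.

10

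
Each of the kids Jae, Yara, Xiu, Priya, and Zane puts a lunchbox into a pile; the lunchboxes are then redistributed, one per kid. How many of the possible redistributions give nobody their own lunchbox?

This is the derangement count D_5: permutations of 5 items with no fixed point.
By inclusion–exclusion this is Σ_{j=0}^{5} (−1)^j C(5,j)·(5−j)!.
Computing: 120 − 120 + 60 − 20 + 5 − 1 = 44.

44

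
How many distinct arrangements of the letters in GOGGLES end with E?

120

Fix E in the last position and arrange the remaining 6 letters.
Those 6 letters have G appearing 3 times, giving (6)!/(3!) = 120.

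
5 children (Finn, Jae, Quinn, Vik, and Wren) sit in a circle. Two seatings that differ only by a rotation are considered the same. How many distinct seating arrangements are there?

24

Seat Finn anywhere (absorbing the rotational symmetry), then permute the other 4: (4)! = 24.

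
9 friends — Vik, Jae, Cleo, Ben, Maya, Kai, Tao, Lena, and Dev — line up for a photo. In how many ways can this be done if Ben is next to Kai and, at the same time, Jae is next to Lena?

20160

Treat {Ben,Kai} as one block (2 orders) and {Jae,Lena} as another (2 orders).
That leaves 7 units to arrange: 2 × 2 × 7! = 4 × 5040 = 20160.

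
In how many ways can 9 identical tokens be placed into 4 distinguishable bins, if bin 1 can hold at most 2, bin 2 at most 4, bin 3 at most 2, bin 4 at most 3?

Ignoring the caps, the number of non-negative solutions to x_1+…+x_4 = 9 is C(12,3) = 220.
Subtract solutions that violate a single cap (substitute x_i' = x_i − (cap_i+1)): x_1 ≥ 3 gives C(9,3) = 84; x_2 ≥ 5 gives C(7,3) = 35; x_3 ≥ 3 gives C(9,3) = 84; x_4 ≥ 4 gives C(8,3) = 56. Together 259.
Add back pairs where two caps are both exceeded: 4 + 20 + 10 + 4 + 1 + 10 = 49.
By inclusion–exclusion the count is 220 − 259 + 49 = 10.

10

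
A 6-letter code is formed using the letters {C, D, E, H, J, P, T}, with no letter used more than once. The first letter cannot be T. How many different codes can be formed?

The first letter has 7−1 = 6 choices (anything except T).
The remaining 5 letters are filled from the other 6 symbols without repetition: 6 × 5 × 4 × 3 × 2 = 720.
Total: 6 × 720 = 4320.

4320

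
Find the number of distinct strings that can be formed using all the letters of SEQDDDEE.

1120

Letter multiplicities in SEQDDDEE: D×3, E×3, Q×1, S×1.
The number of distinct arrangements is 8!/(3!·3!) = 40320/36 = 1120.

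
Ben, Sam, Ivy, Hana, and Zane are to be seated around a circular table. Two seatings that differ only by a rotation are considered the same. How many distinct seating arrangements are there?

Fix one person's seat to break rotational symmetry; the remaining 4 people can be arranged in (4)! = 24 ways.

24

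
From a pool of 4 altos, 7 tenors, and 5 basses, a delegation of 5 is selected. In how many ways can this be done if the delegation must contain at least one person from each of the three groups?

Unrestricted: C(16,5) = 4368 ways to pick any 5 of the 16.
Selections missing a whole group: no altos → C(12,5) = 792; no tenors → C(9,5) = 126; no basses → C(11,5) = 462.
Add back selections omitting two groups (i.e. drawn from a single group): C(4,5) + C(7,5) + C(5,5) = 22.
By inclusion–exclusion: 4368 − 1380 + 22 = 3010.

3010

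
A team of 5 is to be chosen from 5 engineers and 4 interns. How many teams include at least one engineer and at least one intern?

125

With no constraint there are C(9,5) = 126 possible selections.
Subtract selections that omit an entire group: no engineers → C(4,5) = 0; no interns → C(5,5) = 1.
Both groups omitted at once is impossible, so 126 − 1 = 125.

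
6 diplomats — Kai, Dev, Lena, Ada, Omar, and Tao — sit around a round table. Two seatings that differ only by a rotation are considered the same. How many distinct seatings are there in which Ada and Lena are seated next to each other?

48

Glue Ada and Lena into a block (2 internal orders). Seating 5 units around a circle gives (4)! arrangements.
So 2 × (4)! = 2 × 24 = 48.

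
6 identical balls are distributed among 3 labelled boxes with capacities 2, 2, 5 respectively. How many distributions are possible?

By stars and bars, unrestricted non-negative solutions to x_1+…+x_3 = 6 number C(6+2,2) = 28.
Subtract solutions that violate a single cap (substitute x_i' = x_i − (cap_i+1)): x_1 ≥ 3 gives C(5,2) = 10; x_2 ≥ 3 gives C(5,2) = 10; x_3 ≥ 6 gives C(2,2) = 1. Together 21.
Add back pairs where two caps are both exceeded: 1 + 0 + 0 = 1.
By inclusion–exclusion the count is 28 − 21 + 1 = 8.

8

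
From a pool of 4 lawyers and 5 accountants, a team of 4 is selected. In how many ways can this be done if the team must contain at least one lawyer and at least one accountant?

120

Unrestricted: C(9,4) = 126 ways to pick any 4 of the 9.
Subtract selections that omit an entire group: no lawyers → C(5,4) = 5; no accountants → C(4,4) = 1.
Both groups omitted at once is impossible, so 126 − 6 = 120.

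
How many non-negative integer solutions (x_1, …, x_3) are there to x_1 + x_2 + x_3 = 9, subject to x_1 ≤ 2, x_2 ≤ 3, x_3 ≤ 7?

9

Without the upper bounds there are C(11,2) = 55 ways to split 9 among 3 variables.
Subtract solutions that violate a single cap (substitute x_i' = x_i − (cap_i+1)): x_1 ≥ 3 gives C(8,2) = 28; x_2 ≥ 4 gives C(7,2) = 21; x_3 ≥ 8 gives C(3,2) = 3. Together 52.
Add back pairs where two caps are both exceeded: 6 + 0 + 0 = 6.
By inclusion–exclusion the count is 55 − 52 + 6 = 9.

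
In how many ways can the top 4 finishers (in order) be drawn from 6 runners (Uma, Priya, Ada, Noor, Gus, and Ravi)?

360

There are 6 choices for 1st place, 5 for 2nd, and so on down to 3 for position 4.
That gives 6 × 5 × 4 × 3 = 360.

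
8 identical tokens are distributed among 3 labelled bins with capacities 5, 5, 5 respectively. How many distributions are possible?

27

Without the upper bounds there are C(10,2) = 45 ways to split 8 among 3 bins.
Subtract solutions that violate a single cap (substitute x_i' = x_i − (cap_i+1)): x_1 ≥ 6 gives C(4,2) = 6; x_2 ≥ 6 gives C(4,2) = 6; x_3 ≥ 6 gives C(4,2) = 6. Together 18.
No two caps can be exceeded simultaneously, so the pair terms are all 0.
By inclusion–exclusion the count is 45 − 18 + 0 = 27.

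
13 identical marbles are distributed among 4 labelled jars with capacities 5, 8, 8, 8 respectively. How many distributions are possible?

By stars and bars, unrestricted non-negative solutions to x_1+…+x_4 = 13 number C(13+3,3) = 560.
Subtract solutions that violate a single cap (substitute x_i' = x_i − (cap_i+1)): x_1 ≥ 6 gives C(10,3) = 120; x_2 ≥ 9 gives C(7,3) = 35; x_3 ≥ 9 gives C(7,3) = 35; x_4 ≥ 9 gives C(7,3) = 35. Together 225.
No two caps can be exceeded simultaneously, so the pair terms are all 0.
By inclusion–exclusion the count is 560 − 225 + 0 = 335.

335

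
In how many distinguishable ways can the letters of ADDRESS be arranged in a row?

1260

The 7 letters of ADDRESS have repeats: D appearing twice and S appearing twice.
Dividing 7! = 5040 by 2!·2! = 4 for the repeated letters gives 1260.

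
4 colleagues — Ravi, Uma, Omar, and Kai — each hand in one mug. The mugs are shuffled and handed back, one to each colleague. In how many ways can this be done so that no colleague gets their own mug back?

Count assignments avoiding every fixed point. For any j of the 4 colleagues fixed to their own mug, the other 4−j can be arranged in (4−j)! ways.
By inclusion–exclusion this is Σ_{j=0}^{4} (−1)^j C(4,j)·(4−j)!.
Computing: 24 − 24 + 12 − 4 + 1 = 9.

9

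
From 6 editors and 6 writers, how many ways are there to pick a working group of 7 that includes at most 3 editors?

396

Split by how many editors are chosen (0 through 3).
Sum: C(6,0)·C(6,7) + C(6,1)·C(6,6) + C(6,2)·C(6,5) + C(6,3)·C(6,4) = 0 + 6 + 90 + 300 = 396.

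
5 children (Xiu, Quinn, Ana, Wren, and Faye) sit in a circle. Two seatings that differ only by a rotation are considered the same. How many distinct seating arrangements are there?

Around a circle, 5 distinct people have 5!/5 = (4)! = 24 rotationally distinct seatings.

24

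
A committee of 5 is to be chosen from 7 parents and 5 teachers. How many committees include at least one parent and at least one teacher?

Total 5-person selections from all 12: C(12,5) = 792.
Subtract selections that omit an entire group: no parents → C(5,5) = 1; no teachers → C(7,5) = 21.
Both groups omitted at once is impossible, so 792 − 22 = 770.

770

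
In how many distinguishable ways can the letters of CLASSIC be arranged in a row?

1260

The 7 letters of CLASSIC have repeats: C appearing twice and S appearing twice.
Dividing 7! = 5040 by 2!·2! = 4 for the repeated letters gives 1260.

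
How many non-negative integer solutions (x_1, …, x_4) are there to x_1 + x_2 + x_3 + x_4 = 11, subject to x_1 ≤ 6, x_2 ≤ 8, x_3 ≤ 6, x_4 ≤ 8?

Without the upper bounds there are C(14,3) = 364 ways to split 11 among 4 variables.
Subtract solutions that violate a single cap (substitute x_i' = x_i − (cap_i+1)): x_1 ≥ 7 gives C(7,3) = 35; x_2 ≥ 9 gives C(5,3) = 10; x_3 ≥ 7 gives C(7,3) = 35; x_4 ≥ 9 gives C(5,3) = 10. Together 90.
No two caps can be exceeded simultaneously, so the pair terms are all 0.
By inclusion–exclusion the count is 364 − 90 + 0 = 274.

274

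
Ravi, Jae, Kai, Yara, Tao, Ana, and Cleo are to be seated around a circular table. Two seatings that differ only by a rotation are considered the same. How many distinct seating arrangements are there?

720

Seat Ravi anywhere (absorbing the rotational symmetry), then permute the other 6: (6)! = 720.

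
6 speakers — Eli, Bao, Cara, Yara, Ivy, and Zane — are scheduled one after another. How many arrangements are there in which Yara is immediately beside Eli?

Glue Yara and Eli into one block (2 internal orders), leaving 5 units to arrange in a row.
That gives 2 × 5! = 2 × 120 = 240.

240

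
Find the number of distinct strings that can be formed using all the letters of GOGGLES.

840

The 7 letters of GOGGLES have repeats: G appearing 3 times.
So there are 7! / (3!) = 840 distinguishable arrangements.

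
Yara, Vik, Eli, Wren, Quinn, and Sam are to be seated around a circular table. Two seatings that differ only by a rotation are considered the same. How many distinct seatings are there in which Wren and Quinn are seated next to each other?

Treat {Wren, Quinn} as one unit (2 internal orders) and seat the resulting 5 units around the table: (4)! circular arrangements.
So 2 × (4)! = 2 × 24 = 48.

48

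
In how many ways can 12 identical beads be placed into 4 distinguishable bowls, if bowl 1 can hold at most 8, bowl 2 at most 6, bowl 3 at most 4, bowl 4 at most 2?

86

Ignoring the caps, the number of non-negative solutions to x_1+…+x_4 = 12 is C(15,3) = 455.
Subtract solutions that violate a single cap (substitute x_i' = x_i − (cap_i+1)): x_1 ≥ 9 gives C(6,3) = 20; x_2 ≥ 7 gives C(8,3) = 56; x_3 ≥ 5 gives C(10,3) = 120; x_4 ≥ 3 gives C(12,3) = 220. Together 416.
Add back pairs where two caps are both exceeded: 0 + 0 + 1 + 1 + 10 + 35 = 47.
By inclusion–exclusion the count is 455 − 416 + 47 = 86.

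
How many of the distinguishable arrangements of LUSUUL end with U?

Fix U in the last position and arrange the remaining 5 letters.
Those 5 letters have L appearing twice and U appearing twice, giving (5)!/(2!·2!) = 30.

30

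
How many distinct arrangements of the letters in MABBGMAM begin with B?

420

Fix B in the first position and arrange the remaining 7 letters.
Those 7 letters have A appearing twice and M appearing 3 times, giving (7)!/(3!·2!) = 420.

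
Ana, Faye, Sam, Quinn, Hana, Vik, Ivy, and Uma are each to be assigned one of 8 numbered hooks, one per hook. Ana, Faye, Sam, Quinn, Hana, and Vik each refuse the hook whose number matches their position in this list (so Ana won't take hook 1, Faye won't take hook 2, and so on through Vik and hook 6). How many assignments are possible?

18806

Let Aᵢ (for 1 ≤ i ≤ 6) be the placements that put person i in their forbidden hook. Any j of these fix j positions, leaving (8−j)! ways to fill the rest, and there are C(6,j) ways to pick which j.
By inclusion–exclusion, the number of valid placements is Σ_{j=0}^{6} (−1)^j C(6,j)·(8−j)!.
Computing: 40320 − 30240 + 10800 − 2400 + 360 − 36 + 2 = 18806.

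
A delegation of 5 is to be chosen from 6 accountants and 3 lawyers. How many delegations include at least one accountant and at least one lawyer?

With no constraint there are C(9,5) = 126 possible selections.
Subtract selections that omit an entire group: no accountants → C(3,5) = 0; no lawyers → C(6,5) = 6.
Both groups omitted at once is impossible, so 126 − 6 = 120.

120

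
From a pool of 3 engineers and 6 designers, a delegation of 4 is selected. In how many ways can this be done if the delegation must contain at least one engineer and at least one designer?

111

Unrestricted: C(9,4) = 126 ways to pick any 4 of the 9.
Selections missing a whole group: no engineers → C(6,4) = 15; no designers → C(3,4) = 0.
Both groups omitted at once is impossible, so 126 − 15 = 111.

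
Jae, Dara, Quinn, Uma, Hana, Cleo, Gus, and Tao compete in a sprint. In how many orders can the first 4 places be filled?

This is an ordered selection of 4 from 8: P(8,4).
That gives 8 × 7 × 6 × 5 = 1680.

1680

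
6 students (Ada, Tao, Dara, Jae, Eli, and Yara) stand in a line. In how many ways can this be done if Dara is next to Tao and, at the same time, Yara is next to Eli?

96

Treat {Dara,Tao} as one block (2 orders) and {Yara,Eli} as another (2 orders).
That leaves 4 units to arrange: 2 × 2 × 4! = 4 × 24 = 96.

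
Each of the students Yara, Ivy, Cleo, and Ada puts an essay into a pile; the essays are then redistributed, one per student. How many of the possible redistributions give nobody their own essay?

9

Count assignments avoiding every fixed point. For any j of the 4 students fixed to their own essay, the other 4−j can be arranged in (4−j)! ways.
By inclusion–exclusion this is Σ_{j=0}^{4} (−1)^j C(4,j)·(4−j)!.
Computing: 24 − 24 + 12 − 4 + 1 = 9.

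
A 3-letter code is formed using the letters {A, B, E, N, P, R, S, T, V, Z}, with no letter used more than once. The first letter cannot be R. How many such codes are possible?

648

The first letter has 10−1 = 9 choices (anything except R).
The remaining 2 letters are filled from the other 9 symbols without repetition: 9 × 8 = 72.
Total: 9 × 72 = 648.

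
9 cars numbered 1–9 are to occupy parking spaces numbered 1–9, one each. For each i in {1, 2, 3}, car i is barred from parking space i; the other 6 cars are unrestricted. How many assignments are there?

Let Aᵢ (for i ∈ {1, 2, 3}) be the placements that put car i in its forbidden parking space. Any j of these fix j positions, leaving (9−j)! ways to fill the rest, and there are C(3,j) ways to pick which j.
By inclusion–exclusion, the number of valid placements is Σ_{j=0}^{3} (−1)^j C(3,j)·(9−j)!.
Computing: 362880 − 120960 + 15120 − 720 = 256320.

256320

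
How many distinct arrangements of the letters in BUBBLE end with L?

Fix L in the last position and arrange the remaining 5 letters.
Those 5 letters have B appearing 3 times, giving (5)!/(3!) = 20.

20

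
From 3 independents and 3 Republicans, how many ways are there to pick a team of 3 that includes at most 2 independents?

19

Split by how many independents are chosen (0 through 2).
Sum: C(3,0)·C(3,3) + C(3,1)·C(3,2) + C(3,2)·C(3,1) = 1 + 9 + 9 = 19.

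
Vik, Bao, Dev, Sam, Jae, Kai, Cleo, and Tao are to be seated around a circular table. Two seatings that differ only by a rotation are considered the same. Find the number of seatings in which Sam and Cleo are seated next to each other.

1440

Treat {Sam, Cleo} as one unit (2 internal orders) and seat the resulting 7 units around the table: (6)! circular arrangements.
So 2 × (6)! = 2 × 720 = 1440.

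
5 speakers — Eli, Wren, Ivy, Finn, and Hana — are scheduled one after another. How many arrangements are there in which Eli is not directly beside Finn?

72

There are 5! = 120 arrangements in all. If Eli and Finn are adjacent, merging them into one block gives 2·(4)! = 48 arrangements.
So 120 − 48 = 72 arrangements keep them apart.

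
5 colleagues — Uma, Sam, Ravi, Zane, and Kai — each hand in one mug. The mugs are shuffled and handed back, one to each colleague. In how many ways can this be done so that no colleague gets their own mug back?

44

Let Aᵢ be the assignments in which colleague i gets their own mug. We want the size of the complement of A₁∪…∪A_5.
By inclusion–exclusion this is Σ_{j=0}^{5} (−1)^j C(5,j)·(5−j)!.
Computing: 120 − 120 + 60 − 20 + 5 − 1 = 44.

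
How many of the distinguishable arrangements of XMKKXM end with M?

Fix M in the last position and arrange the remaining 5 letters.
Those 5 letters have K appearing twice and X appearing twice, giving (5)!/(2!·2!) = 30.

30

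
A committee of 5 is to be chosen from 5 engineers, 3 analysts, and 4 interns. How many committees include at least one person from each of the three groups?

Unrestricted: C(12,5) = 792 ways to pick any 5 of the 12.
Selections missing a whole group: no engineers → C(7,5) = 21; no analysts → C(9,5) = 126; no interns → C(8,5) = 56.
Add back selections omitting two groups (i.e. drawn from a single group): C(5,5) + C(3,5) + C(4,5) = 1.
By inclusion–exclusion: 792 − 203 + 1 = 590.

590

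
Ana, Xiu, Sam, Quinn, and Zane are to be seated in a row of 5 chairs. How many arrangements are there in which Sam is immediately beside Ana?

Treat {Sam, Ana} as a single unit. There are 4 units to order, and the pair itself can be ordered 2 ways.
That gives 2 × 4! = 2 × 24 = 48.

48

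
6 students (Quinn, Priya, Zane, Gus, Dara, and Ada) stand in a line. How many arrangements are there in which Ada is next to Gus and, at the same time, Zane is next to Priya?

96

Treat {Ada,Gus} as one block (2 orders) and {Zane,Priya} as another (2 orders).
That leaves 4 units to arrange: 2 × 2 × 4! = 4 × 24 = 96.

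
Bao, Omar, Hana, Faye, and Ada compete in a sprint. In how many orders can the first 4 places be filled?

120

There are 5 choices for 1st place, 4 for 2nd, and so on down to 2 for position 4.
That gives 5 × 4 × 3 × 2 = 120.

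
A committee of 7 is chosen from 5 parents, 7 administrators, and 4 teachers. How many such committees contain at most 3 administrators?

7680

Split by how many administrators are chosen (0 through 3).
Sum: C(7,0)·C(9,7) + C(7,1)·C(9,6) + C(7,2)·C(9,5) + C(7,3)·C(9,4) = 36 + 588 + 2646 + 4410 = 7680.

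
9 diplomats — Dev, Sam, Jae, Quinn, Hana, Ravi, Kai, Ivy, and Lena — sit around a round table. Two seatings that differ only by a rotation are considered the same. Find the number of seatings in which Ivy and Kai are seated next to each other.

Treat {Ivy, Kai} as one unit (2 internal orders) and seat the resulting 8 units around the table: (7)! circular arrangements.
So 2 × (7)! = 2 × 5040 = 10080.

10080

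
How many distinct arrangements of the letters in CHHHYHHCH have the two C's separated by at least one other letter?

196

There are 9!/(6!·2!) = 252 arrangements of CHHHYHHCH in total.
If the two C's are adjacent, glue them into one block, leaving 8 items to arrange: (8)!/(6!) = 56 ways.
Hence 252 − 56 = 196.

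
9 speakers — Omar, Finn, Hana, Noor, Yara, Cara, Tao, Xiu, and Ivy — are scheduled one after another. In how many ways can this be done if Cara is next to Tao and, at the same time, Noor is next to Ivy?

Treat {Cara,Tao} as one block (2 orders) and {Noor,Ivy} as another (2 orders).
That leaves 7 units to arrange: 2 × 2 × 7! = 4 × 5040 = 20160.

20160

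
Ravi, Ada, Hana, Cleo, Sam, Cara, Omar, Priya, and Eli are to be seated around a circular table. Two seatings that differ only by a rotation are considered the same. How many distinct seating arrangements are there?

40320

Seat Ravi anywhere (absorbing the rotational symmetry), then permute the other 8: (8)! = 40320.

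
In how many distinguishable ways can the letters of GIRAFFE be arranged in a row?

Letter multiplicities in GIRAFFE: A×1, E×1, F×2, G×1, I×1, R×1.
So there are 7! / (2!) = 2520 distinguishable arrangements.

2520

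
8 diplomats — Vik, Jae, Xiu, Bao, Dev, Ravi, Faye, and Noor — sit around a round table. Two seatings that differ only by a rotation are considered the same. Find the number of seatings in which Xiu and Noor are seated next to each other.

Treat {Xiu, Noor} as one unit (2 internal orders) and seat the resulting 7 units around the table: (6)! circular arrangements.
So 2 × (6)! = 2 × 720 = 1440.

1440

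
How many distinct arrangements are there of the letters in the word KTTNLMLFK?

The 9 letters of KTTNLMLFK have repeats: K appearing twice, L appearing twice, and T appearing twice.
Dividing 9! = 362880 by 2!·2!·2! = 8 for the repeated letters gives 45360.

45360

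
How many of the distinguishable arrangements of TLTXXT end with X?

20

Fix X in the last position and arrange the remaining 5 letters.
Those 5 letters have T appearing 3 times, giving (5)!/(3!) = 20.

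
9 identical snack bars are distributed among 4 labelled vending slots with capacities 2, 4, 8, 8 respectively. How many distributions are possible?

103

By stars and bars, unrestricted non-negative solutions to x_1+…+x_4 = 9 number C(9+3,3) = 220.
Subtract solutions that violate a single cap (substitute x_i' = x_i − (cap_i+1)): x_1 ≥ 3 gives C(9,3) = 84; x_2 ≥ 5 gives C(7,3) = 35; x_3 ≥ 9 gives C(3,3) = 1; x_4 ≥ 9 gives C(3,3) = 1. Together 121.
Add back pairs where two caps are both exceeded: 4 + 0 + 0 + 0 + 0 + 0 = 4.
By inclusion–exclusion the count is 220 − 121 + 4 = 103.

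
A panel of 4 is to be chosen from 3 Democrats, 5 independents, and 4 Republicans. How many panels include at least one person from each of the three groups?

Unrestricted: C(12,4) = 495 ways to pick any 4 of the 12.
Selections missing a whole group: no Democrats → C(9,4) = 126; no independents → C(7,4) = 35; no Republicans → C(8,4) = 70.
Add back selections omitting two groups (i.e. drawn from a single group): C(3,4) + C(5,4) + C(4,4) = 6.
By inclusion–exclusion: 495 − 231 + 6 = 270.

270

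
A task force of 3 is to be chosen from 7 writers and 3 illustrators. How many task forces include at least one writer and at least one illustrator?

84

Total 3-person selections from all 10: C(10,3) = 120.
Subtract selections that omit an entire group: no writers → C(3,3) = 1; no illustrators → C(7,3) = 35.
Both groups omitted at once is impossible, so 120 − 36 = 84.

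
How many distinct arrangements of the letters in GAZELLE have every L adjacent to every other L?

360

Treat the 2 copies of L as a single block. The multiset to arrange is then {LL, A, E, E, G, Z}, 6 items in all.
That gives (6)!/(2!) = 360 arrangements.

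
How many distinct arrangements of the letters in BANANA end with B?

10

Fix B in the last position and arrange the remaining 5 letters.
Those 5 letters have A appearing 3 times and N appearing twice, giving (5)!/(3!·2!) = 10.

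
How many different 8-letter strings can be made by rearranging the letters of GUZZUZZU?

280

GUZZUZZU has 8 letters with U appearing 3 times and Z appearing 4 times.
So there are 8! / (4!·3!) = 280 distinguishable arrangements.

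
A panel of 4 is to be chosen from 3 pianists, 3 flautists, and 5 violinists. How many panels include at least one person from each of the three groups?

Total 4-person selections from all 11: C(11,4) = 330.
Selections missing a whole group: no pianists → C(8,4) = 70; no flautists → C(8,4) = 70; no violinists → C(6,4) = 15.
Add back selections omitting two groups (i.e. drawn from a single group): C(3,4) + C(3,4) + C(5,4) = 5.
By inclusion–exclusion: 330 − 155 + 5 = 180.

180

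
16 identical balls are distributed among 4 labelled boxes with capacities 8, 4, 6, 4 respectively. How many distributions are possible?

76

Without the upper bounds there are C(19,3) = 969 ways to split 16 among 4 boxes.
Subtract solutions that violate a single cap (substitute x_i' = x_i − (cap_i+1)): x_1 ≥ 9 gives C(10,3) = 120; x_2 ≥ 5 gives C(14,3) = 364; x_3 ≥ 7 gives C(12,3) = 220; x_4 ≥ 5 gives C(14,3) = 364. Together 1068.
Add back pairs where two caps are both exceeded: 10 + 1 + 10 + 35 + 84 + 35 = 175.
By inclusion–exclusion the count is 969 − 1068 + 175 = 76.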